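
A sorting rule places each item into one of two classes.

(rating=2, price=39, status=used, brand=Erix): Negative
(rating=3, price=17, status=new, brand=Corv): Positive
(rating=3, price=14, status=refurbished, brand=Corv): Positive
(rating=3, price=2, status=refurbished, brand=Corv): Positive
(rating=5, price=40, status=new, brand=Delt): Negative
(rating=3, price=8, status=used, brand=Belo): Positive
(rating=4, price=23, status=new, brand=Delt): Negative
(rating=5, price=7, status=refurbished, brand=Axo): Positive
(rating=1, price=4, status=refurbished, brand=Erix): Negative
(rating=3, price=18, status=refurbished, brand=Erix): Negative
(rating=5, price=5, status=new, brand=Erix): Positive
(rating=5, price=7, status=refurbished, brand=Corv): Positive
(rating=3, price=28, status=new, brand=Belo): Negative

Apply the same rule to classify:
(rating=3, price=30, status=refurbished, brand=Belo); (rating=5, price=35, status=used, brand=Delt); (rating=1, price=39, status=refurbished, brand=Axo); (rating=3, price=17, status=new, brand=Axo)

Negative, Negative, Negative, Positive

Every 'Positive' example satisfies: price ≤ 17 AND rating ≥ 2. None of the 'Negative' examples do.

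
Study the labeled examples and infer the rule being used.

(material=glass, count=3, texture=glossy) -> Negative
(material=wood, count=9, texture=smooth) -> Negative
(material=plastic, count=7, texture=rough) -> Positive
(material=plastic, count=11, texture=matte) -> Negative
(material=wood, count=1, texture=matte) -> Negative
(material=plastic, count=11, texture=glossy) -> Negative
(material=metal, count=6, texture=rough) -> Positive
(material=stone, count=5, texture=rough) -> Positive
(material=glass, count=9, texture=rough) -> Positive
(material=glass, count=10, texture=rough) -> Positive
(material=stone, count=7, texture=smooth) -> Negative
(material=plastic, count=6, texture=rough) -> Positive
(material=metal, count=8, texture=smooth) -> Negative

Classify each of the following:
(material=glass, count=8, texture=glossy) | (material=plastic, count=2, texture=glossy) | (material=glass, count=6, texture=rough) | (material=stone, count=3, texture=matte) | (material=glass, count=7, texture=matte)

Negative, Negative, Positive, Negative, Negative

The distinguishing property — texture is rough — holds for all the 'Positive' cases and none of the 'Negative' cases.
Negative: (material=glass, count=8, texture=glossy), since texture is glossy.
Negative: (material=plastic, count=2, texture=glossy), since texture is glossy.
Positive: (material=glass, count=6, texture=rough), since texture is rough.
Negative: (material=stone, count=3, texture=matte), since texture is matte.
Negative: (material=glass, count=7, texture=matte), since texture is matte.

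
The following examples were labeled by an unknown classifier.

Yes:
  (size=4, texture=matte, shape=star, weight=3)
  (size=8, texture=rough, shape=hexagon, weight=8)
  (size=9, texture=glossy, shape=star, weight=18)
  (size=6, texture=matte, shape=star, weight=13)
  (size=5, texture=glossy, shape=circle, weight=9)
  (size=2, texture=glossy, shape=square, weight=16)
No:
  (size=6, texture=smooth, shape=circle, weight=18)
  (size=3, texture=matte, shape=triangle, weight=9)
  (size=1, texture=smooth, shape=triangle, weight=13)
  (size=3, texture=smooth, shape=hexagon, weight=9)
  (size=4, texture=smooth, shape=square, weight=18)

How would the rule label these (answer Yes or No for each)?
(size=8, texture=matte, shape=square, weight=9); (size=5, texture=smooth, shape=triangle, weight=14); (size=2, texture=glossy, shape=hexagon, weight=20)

One predicate separates the groups cleanly: texture is not smooth AND size ≠ 3.
(size=8, texture=matte, shape=square, weight=9) — texture is matte, size = 8, hence Yes.
(size=5, texture=smooth, shape=triangle, weight=14) — texture is smooth, size = 5, hence No.
(size=2, texture=glossy, shape=hexagon, weight=20) — texture is glossy, size = 2, hence Yes.

Yes, No, Yes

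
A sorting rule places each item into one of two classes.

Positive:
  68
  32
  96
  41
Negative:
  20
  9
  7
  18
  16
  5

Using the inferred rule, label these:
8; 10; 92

A rule that fits every label: at least 32 — true of each 'Positive' example, false of each 'Negative' one.
8: 8 < 32 — does not satisfy this, so Negative.
10: 10 < 32 — does not satisfy this, so Negative.
92: 92 ≥ 32 — fits, so Positive.

Negative, Negative, Positive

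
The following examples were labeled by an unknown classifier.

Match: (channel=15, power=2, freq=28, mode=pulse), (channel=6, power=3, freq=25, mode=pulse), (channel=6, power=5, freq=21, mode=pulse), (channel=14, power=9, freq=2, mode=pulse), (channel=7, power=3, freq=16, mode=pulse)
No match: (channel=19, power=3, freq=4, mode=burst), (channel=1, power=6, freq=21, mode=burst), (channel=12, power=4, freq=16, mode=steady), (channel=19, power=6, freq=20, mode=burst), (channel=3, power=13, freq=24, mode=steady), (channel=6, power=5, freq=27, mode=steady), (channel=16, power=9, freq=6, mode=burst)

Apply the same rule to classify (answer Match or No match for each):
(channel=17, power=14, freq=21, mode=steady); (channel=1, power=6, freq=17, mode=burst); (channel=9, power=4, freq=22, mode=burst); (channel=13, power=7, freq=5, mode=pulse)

No match, No match, No match, Match

One predicate separates the groups cleanly: mode is pulse.
(channel=17, power=14, freq=21, mode=steady): mode is steady — fails the rule, so No match.
(channel=1, power=6, freq=17, mode=burst): mode is burst — fails the rule, so No match.
(channel=9, power=4, freq=22, mode=burst): mode is burst — fails the rule, so No match.
(channel=13, power=7, freq=5, mode=pulse): mode is pulse — matches, so Match.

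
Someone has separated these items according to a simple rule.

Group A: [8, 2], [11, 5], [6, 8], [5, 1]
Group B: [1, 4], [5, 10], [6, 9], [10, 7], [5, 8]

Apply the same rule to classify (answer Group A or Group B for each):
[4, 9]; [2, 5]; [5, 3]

Group B, Group B, Group A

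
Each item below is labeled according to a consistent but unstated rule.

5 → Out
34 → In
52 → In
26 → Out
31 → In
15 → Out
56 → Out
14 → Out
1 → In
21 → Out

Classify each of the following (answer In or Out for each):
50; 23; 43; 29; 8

Out, Out, In, Out, Out

Checking candidate rules against both groups, what survives is: ≡ 1 (mod 3).
Out: 50, since 50 mod 3 = 2.
Out: 23, since 23 mod 3 = 2.
In: 43, since 43 mod 3 = 1.
Out: 29, since 29 mod 3 = 2.
Out: 8, since 8 mod 3 = 2.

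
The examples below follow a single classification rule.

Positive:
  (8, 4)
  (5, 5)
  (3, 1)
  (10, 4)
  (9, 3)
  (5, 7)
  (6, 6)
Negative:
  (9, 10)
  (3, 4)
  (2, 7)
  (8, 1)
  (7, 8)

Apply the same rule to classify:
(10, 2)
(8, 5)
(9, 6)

The classifier is using: sum is even.
(10, 2) → 10+2 = 12 → Positive.
(8, 5) → 8+5 = 13 → Negative.
(9, 6) → 9+6 = 15 → Negative.

Positive, Negative, Negative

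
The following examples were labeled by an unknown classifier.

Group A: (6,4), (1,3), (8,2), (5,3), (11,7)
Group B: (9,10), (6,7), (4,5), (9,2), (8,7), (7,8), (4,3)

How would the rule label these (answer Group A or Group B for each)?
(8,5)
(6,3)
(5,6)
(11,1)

A rule that fits every label: sum is even — true of each 'Group A' example, false of each 'Group B' one.
(8,5): 8+5 = 13, does not pass → Group B. (6,3): 6+3 = 9, does not pass → Group B. (5,6): 5+6 = 11, does not pass → Group B. (11,1): 11+1 = 12, passes → Group A.

Group B, Group B, Group B, Group A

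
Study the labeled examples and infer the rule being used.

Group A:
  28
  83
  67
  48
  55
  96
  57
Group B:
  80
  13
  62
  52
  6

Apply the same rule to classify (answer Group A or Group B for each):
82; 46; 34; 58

The classifier is using: digit sum ≥ 9.

Group A, Group A, Group B, Group A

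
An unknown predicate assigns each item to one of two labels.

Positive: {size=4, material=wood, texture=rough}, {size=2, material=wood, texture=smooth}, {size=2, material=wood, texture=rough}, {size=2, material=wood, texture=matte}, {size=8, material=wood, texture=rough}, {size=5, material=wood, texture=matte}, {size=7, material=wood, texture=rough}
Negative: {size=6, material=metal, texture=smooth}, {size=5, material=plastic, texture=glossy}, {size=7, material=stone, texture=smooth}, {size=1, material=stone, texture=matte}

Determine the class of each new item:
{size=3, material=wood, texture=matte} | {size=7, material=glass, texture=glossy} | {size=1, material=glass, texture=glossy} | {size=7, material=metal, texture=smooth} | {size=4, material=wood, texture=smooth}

Positive, Negative, Negative, Negative, Positive

The pattern is that an item is 'Positive' exactly when: material is wood.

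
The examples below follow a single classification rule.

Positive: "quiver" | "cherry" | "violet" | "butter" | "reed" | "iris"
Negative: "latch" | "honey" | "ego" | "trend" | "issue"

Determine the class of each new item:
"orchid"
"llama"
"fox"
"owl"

Positive, Negative, Negative, Negative

Checking candidate rules against both groups, what survives is: even length.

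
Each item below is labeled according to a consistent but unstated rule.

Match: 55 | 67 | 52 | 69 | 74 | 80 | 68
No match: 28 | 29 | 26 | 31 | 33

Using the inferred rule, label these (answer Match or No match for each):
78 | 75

Match, Match

Every 'Match' example satisfies: at least 52. None of the 'No match' examples do.
78 → 78 ≥ 52 → Match.
75 → 75 ≥ 52 → Match.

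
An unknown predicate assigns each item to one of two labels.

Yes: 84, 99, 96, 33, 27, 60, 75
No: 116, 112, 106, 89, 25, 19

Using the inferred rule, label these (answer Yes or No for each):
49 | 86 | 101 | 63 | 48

No, No, No, Yes, Yes

Comparing the two groups points to one rule — multiple of 3.
49 — 49 = 3·16 + 1, hence No. 86 — 86 = 3·28 + 2, hence No. 101 — 101 = 3·33 + 2, hence No. 63 — 63 = 3·21, hence Yes. 48 — 48 = 3·16, hence Yes.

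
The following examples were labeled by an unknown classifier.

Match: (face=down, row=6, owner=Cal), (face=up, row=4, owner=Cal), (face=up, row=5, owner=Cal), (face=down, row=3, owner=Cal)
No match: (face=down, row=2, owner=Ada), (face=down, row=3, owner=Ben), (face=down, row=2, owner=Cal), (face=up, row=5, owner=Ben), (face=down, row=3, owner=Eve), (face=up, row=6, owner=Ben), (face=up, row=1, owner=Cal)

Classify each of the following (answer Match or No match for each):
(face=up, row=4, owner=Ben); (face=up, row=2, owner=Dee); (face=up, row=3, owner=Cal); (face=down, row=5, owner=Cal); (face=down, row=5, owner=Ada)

'Match' ⟺ owner is Cal AND row ≥ 3.

No match, No match, Match, Match, No match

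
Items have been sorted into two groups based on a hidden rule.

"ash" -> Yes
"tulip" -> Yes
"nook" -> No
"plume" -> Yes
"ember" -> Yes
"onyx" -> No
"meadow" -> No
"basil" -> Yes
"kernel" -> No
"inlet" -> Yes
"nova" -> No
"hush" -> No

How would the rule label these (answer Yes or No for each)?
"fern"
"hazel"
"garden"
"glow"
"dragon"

No, Yes, No, No, No

The classifier is using: odd length.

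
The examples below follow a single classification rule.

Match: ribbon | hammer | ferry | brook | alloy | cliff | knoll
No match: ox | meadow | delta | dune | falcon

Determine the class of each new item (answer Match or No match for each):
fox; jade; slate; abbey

No match, No match, No match, Match

Rule: has a double letter. This holds for each 'Match' example and fails for each 'No match' one.
fox: no doubled letter — does not pass, so No match. jade: no doubled letter — does not pass, so No match. slate: no doubled letter — does not pass, so No match. abbey: 'bb' doubled — matches, so Match.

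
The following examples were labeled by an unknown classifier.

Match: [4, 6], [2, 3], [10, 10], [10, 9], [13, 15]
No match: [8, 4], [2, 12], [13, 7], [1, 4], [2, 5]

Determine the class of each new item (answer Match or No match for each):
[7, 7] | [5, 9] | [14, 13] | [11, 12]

Match, No match, Match, Match

The distinguishing property — |first − second| ≤ 2 — holds for all the 'Match' cases and none of the 'No match' cases.
[7, 7]: |7−7| = 0 — meets the rule, so Match.
[5, 9]: |5−9| = 4 — doesn't match, so No match.
[14, 13]: |14−13| = 1 — meets the rule, so Match.
[11, 12]: |11−12| = 1 — meets the rule, so Match.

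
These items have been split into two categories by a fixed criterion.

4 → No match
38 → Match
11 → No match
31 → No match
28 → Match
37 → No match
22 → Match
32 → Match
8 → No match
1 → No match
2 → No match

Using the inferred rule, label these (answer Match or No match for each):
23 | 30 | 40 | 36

The classifier is using: even AND at least 11.

No match, Match, Match, Match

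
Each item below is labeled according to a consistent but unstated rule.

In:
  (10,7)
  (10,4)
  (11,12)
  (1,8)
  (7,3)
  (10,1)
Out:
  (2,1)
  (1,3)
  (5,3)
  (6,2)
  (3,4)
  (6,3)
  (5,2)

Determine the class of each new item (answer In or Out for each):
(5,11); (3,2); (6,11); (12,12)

In, Out, In, In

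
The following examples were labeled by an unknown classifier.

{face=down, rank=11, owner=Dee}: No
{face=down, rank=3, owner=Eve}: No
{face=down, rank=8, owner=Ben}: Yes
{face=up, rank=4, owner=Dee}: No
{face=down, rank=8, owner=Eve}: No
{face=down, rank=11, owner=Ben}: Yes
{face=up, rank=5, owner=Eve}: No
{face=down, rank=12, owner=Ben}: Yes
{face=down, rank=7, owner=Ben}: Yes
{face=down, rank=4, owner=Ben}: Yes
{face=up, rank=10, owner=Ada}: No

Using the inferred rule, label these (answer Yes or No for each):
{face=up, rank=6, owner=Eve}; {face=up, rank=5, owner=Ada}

No, No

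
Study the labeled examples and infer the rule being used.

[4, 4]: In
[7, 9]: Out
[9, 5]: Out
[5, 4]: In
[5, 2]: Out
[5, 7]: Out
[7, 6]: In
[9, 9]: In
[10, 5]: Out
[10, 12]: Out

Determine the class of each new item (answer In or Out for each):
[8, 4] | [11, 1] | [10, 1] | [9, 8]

Out, Out, Out, In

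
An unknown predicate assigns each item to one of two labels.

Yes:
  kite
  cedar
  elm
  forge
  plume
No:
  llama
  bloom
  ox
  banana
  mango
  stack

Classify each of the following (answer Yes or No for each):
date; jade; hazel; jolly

The classifier is using: contains 'e'.
date: has 'e' — checks out, so Yes.
jade: has 'e' — checks out, so Yes.
hazel: has 'e' — checks out, so Yes.
jolly: no 'e' — does not fit, so No.

Yes, Yes, Yes, No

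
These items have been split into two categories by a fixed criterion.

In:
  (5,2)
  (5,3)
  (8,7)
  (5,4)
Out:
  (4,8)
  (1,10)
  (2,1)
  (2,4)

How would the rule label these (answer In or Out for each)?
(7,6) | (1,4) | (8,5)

The simplest hypothesis consistent with all the labels is: first ≥ 5.

In, Out, In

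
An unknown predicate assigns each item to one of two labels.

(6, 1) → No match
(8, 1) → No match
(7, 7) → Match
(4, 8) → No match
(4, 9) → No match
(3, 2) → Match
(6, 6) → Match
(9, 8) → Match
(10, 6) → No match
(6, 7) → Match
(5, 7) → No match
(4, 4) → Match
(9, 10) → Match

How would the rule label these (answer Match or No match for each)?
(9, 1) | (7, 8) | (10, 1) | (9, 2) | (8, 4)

No match, Match, No match, No match, No match

The distinguishing property — |first − second| ≤ 1 — holds for all the 'Match' cases and none of the 'No match' cases.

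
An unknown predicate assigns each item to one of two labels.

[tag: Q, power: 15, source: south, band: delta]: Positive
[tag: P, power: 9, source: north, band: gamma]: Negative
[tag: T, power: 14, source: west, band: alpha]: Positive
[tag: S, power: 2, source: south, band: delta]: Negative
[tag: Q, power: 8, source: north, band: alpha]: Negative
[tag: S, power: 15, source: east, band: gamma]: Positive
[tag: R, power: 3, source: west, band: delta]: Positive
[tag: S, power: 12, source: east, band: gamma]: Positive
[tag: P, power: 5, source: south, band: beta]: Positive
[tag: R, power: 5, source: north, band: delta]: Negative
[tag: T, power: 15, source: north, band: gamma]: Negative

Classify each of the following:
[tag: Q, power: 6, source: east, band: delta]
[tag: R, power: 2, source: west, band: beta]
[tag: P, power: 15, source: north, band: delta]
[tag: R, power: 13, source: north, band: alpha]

Positive, Negative, Negative, Negative

The common property of the 'Positive' items is: source is not north AND power ≥ 3. No 'Negative' item has it.
[tag: Q, power: 6, source: east, band: delta] → source is east, power = 6 → Positive.
[tag: R, power: 2, source: west, band: beta] → source is west, power = 2 → Negative.
[tag: P, power: 15, source: north, band: delta] → source is north, power = 15 → Negative.
[tag: R, power: 13, source: north, band: alpha] → source is north, power = 13 → Negative.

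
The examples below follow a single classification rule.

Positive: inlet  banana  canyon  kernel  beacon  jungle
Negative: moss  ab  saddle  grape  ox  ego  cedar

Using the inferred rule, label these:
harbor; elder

Negative, Negative

The classifier is using: contains 'n'.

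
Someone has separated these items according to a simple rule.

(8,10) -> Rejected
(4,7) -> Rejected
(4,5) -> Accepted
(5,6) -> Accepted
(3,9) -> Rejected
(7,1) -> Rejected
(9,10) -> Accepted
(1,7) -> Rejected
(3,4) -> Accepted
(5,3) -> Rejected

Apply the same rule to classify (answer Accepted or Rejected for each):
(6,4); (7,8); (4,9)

Rejected, Accepted, Rejected

The rule appears to be: |first − second| ≤ 1.
(6,4) → |6−4| = 2 → Rejected. (7,8) → |7−8| = 1 → Accepted. (4,9) → |4−9| = 5 → Rejected.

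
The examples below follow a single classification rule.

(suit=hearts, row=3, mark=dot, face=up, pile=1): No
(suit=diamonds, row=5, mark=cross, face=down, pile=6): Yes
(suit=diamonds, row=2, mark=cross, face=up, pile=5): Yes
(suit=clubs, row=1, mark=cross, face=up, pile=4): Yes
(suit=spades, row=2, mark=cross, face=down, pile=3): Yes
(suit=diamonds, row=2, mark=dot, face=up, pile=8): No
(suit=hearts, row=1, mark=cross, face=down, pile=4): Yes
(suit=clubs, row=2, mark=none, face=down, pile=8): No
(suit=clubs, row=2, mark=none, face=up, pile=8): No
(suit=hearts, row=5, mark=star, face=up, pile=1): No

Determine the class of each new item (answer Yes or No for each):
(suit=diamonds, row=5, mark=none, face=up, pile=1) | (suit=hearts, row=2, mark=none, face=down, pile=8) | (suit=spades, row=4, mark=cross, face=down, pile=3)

No, No, Yes

'Yes' ⟺ mark is cross.
(suit=diamonds, row=5, mark=none, face=up, pile=1) → mark is none → No. (suit=hearts, row=2, mark=none, face=down, pile=8) → mark is none → No. (suit=spades, row=4, mark=cross, face=down, pile=3) → mark is cross → Yes.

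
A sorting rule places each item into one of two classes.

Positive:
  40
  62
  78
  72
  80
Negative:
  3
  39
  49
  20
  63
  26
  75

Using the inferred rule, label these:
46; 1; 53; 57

Positive, Negative, Negative, Negative

The rule appears to be: even AND at least 39.
Positive: 46, since 46 is even, 46 ≥ 39.
Negative: 1, since 1 is odd, 1 < 39.
Negative: 53, since 53 is odd, 53 ≥ 39.
Negative: 57, since 57 is odd, 57 ≥ 39.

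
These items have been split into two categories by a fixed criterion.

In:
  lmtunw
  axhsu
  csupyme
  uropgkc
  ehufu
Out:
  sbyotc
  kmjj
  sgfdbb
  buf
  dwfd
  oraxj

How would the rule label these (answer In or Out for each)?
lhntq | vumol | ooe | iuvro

Out, In, Out, In

One predicate separates the groups cleanly: length ≥ 4 AND contains 'u'.
lhntq → length 5, no 'u' → Out. vumol → length 5, has 'u' → In. ooe → length 3, no 'u' → Out. iuvro → length 5, has 'u' → In.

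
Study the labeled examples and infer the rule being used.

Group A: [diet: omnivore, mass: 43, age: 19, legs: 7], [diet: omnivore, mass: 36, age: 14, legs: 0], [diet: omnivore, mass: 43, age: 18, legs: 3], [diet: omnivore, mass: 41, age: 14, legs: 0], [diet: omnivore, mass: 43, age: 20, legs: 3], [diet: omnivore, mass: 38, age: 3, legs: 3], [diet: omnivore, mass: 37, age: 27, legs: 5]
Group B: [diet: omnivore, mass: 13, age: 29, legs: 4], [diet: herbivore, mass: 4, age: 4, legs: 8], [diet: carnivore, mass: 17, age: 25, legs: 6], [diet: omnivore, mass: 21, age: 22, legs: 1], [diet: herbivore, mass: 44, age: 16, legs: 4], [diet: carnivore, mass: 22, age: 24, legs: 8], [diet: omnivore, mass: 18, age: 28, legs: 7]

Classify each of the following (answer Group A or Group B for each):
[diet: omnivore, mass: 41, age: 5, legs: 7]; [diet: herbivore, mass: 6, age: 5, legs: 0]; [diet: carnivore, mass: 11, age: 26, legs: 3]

The rule appears to be: diet is omnivore AND mass ≥ 22.

Group A, Group B, Group B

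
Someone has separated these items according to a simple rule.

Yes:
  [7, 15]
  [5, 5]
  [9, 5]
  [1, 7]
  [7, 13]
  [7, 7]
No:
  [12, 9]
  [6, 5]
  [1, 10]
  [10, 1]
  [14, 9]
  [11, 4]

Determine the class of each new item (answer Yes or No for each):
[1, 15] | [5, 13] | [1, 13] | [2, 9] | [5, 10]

One predicate separates the groups cleanly: sum is even.

Yes, Yes, Yes, No, No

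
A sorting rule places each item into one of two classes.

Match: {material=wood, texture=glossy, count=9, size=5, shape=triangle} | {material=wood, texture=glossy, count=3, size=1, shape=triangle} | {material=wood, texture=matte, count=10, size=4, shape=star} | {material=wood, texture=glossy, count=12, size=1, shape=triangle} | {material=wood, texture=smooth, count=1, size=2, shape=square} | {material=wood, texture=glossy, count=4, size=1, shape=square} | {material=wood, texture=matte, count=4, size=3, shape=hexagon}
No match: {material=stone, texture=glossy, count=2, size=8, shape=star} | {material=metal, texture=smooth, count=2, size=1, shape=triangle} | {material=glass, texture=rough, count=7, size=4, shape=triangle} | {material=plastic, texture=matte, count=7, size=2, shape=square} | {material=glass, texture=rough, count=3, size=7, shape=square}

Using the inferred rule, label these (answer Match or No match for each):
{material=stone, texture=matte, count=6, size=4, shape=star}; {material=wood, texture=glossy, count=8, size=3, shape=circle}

No match, Match

All 'Match' examples share one property — material is wood — and every 'No match' example lacks it.
{material=stone, texture=matte, count=6, size=4, shape=star} → material is stone → No match.
{material=wood, texture=glossy, count=8, size=3, shape=circle} → material is wood → Match.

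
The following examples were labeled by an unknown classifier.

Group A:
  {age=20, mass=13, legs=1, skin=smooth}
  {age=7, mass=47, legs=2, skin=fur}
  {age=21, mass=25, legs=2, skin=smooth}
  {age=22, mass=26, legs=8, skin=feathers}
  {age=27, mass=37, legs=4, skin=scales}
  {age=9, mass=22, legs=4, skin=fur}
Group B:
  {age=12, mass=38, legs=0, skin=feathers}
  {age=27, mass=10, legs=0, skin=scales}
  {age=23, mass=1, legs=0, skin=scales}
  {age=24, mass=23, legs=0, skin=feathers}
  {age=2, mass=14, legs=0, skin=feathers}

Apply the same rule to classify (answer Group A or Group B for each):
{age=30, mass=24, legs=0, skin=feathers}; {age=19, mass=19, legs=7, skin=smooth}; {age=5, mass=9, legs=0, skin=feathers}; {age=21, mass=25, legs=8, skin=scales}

One predicate separates the groups cleanly: legs ≥ 1.
{age=30, mass=24, legs=0, skin=feathers} — legs = 0, hence Group B. {age=19, mass=19, legs=7, skin=smooth} — legs = 7, hence Group A. {age=5, mass=9, legs=0, skin=feathers} — legs = 0, hence Group B. {age=21, mass=25, legs=8, skin=scales} — legs = 8, hence Group A.

Group B, Group A, Group B, Group A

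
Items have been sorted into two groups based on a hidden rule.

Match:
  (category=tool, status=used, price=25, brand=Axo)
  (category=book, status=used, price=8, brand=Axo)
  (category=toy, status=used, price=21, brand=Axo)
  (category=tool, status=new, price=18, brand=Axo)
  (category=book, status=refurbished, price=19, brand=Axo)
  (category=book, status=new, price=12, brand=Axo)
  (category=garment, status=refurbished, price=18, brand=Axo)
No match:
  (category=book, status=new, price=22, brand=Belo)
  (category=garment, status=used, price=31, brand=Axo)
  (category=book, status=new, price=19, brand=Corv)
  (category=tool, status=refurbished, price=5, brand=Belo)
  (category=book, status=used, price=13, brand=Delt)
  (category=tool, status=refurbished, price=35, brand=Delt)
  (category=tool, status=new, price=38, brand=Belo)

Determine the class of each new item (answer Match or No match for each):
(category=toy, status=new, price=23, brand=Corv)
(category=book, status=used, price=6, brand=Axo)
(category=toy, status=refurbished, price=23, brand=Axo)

No match, Match, Match

A rule that fits every label: brand is Axo AND price ≤ 25 — true of each 'Match' example, false of each 'No match' one.
No match: (category=toy, status=new, price=23, brand=Corv), since brand is Corv, price = 23.
Match: (category=book, status=used, price=6, brand=Axo), since brand is Axo, price = 6.
Match: (category=toy, status=refurbished, price=23, brand=Axo), since brand is Axo, price = 23.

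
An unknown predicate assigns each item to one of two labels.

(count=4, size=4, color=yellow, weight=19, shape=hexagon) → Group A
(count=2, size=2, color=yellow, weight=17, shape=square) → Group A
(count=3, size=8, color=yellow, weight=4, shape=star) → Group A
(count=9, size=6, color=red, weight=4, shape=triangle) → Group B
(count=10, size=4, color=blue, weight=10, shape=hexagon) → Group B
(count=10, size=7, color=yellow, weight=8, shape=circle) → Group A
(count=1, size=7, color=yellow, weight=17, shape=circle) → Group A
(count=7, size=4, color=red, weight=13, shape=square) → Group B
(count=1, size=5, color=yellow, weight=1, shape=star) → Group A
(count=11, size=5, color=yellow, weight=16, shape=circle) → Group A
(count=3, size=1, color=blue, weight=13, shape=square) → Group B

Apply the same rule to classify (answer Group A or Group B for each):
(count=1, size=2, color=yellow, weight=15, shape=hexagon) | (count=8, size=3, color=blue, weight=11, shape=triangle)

Group A, Group B

Rule: color is yellow. This holds for each 'Group A' example and fails for each 'Group B' one.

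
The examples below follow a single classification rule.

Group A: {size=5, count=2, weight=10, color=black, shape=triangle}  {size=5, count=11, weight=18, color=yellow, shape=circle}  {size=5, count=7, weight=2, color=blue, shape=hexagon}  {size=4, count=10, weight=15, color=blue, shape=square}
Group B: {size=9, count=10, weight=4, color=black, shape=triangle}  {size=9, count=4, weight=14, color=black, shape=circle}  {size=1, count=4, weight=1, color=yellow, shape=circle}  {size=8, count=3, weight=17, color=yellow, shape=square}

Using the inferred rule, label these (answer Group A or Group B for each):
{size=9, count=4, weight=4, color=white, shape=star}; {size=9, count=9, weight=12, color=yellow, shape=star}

Group B, Group B

Rule: size ≥ 4 AND size ≤ 5. This holds for each 'Group A' example and fails for each 'Group B' one.
{size=9, count=4, weight=4, color=white, shape=star}: size = 9, doesn't qualify → Group B. {size=9, count=9, weight=12, color=yellow, shape=star}: size = 9, doesn't qualify → Group B.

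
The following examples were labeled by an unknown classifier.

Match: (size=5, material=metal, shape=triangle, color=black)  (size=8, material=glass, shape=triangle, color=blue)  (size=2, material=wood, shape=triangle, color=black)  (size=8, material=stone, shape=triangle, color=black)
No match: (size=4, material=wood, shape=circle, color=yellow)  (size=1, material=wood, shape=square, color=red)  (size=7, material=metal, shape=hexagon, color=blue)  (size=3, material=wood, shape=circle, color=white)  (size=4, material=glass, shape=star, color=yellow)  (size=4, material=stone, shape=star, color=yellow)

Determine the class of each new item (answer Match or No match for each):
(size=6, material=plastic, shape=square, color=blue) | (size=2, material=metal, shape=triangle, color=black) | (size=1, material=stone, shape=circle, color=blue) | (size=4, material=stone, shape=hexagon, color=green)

'Match' ⟺ shape is triangle.
(size=6, material=plastic, shape=square, color=blue) — shape is square, hence No match. (size=2, material=metal, shape=triangle, color=black) — shape is triangle, hence Match. (size=1, material=stone, shape=circle, color=blue) — shape is circle, hence No match. (size=4, material=stone, shape=hexagon, color=green) — shape is hexagon, hence No match.

No match, Match, No match, No match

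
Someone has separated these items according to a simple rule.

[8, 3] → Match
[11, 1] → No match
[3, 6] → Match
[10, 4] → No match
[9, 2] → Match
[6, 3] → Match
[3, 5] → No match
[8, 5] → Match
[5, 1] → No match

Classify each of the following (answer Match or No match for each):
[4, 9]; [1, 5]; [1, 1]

The simplest hypothesis consistent with all the labels is: sum is odd.
[4, 9]: 4+9 = 13, passes → Match. [1, 5]: 1+5 = 6, lacks this property → No match. [1, 1]: 1+1 = 2, lacks this property → No match.

Match, No match, No match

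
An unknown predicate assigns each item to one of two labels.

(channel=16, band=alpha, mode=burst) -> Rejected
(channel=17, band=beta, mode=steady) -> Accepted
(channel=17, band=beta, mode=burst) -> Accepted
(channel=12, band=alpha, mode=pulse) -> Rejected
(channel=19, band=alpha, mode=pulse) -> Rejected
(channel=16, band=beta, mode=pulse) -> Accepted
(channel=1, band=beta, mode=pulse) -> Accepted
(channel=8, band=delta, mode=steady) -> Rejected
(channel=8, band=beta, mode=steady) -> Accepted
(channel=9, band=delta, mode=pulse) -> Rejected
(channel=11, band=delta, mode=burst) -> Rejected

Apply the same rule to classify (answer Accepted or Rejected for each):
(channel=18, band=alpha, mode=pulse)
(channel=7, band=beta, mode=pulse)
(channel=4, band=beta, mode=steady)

Rejected, Accepted, Accepted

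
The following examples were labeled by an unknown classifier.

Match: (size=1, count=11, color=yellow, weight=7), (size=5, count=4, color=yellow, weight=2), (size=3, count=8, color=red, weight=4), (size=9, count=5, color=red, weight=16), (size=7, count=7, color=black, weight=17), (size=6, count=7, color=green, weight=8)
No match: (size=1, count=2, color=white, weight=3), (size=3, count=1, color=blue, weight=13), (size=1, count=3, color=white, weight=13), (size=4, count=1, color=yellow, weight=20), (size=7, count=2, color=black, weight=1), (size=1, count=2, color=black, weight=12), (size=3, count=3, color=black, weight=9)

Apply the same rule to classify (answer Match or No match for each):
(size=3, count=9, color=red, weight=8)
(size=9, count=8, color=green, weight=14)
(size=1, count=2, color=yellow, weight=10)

Match, Match, No match

The rule appears to be: count ≥ 4.
(size=3, count=9, color=red, weight=8) — count = 9, hence Match. (size=9, count=8, color=green, weight=14) — count = 8, hence Match. (size=1, count=2, color=yellow, weight=10) — count = 2, hence No match.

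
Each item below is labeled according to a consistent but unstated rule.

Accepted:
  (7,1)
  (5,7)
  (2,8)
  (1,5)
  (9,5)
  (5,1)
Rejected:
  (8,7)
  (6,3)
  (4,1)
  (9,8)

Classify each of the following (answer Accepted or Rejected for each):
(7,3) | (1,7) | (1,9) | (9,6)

Accepted, Accepted, Accepted, Rejected

The distinguishing property — sum is even — holds for all the 'Accepted' cases and none of the 'Rejected' cases.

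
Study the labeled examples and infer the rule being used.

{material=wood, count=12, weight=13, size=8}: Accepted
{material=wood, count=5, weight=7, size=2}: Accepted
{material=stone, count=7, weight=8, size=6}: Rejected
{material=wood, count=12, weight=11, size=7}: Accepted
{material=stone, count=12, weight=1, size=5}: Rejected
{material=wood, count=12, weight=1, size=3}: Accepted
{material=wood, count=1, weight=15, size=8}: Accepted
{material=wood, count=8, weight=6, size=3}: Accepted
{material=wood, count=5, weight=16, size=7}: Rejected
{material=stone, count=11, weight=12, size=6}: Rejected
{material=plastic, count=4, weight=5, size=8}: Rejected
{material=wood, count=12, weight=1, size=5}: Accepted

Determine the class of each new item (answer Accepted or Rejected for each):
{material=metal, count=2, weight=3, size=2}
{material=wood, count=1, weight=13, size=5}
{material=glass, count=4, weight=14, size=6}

All 'Accepted' examples share one property — material is wood AND weight ≤ 15 — and every 'Rejected' example lacks it.
{material=metal, count=2, weight=3, size=2} → material is metal, weight = 3 → Rejected.
{material=wood, count=1, weight=13, size=5} → material is wood, weight = 13 → Accepted.
{material=glass, count=4, weight=14, size=6} → material is glass, weight = 14 → Rejected.

Rejected, Accepted, Rejected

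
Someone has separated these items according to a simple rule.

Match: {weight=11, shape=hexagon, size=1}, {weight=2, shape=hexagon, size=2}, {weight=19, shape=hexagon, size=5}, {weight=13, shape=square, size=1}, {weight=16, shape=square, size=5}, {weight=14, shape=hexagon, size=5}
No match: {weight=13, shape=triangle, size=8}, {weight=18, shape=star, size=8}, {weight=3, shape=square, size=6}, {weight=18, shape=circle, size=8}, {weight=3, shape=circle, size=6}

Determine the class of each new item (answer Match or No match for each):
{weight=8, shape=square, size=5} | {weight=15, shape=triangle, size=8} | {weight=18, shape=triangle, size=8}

The classifier is using: size ≤ 5.
Match: {weight=8, shape=square, size=5}, since size = 5.
No match: {weight=15, shape=triangle, size=8}, since size = 8.
No match: {weight=18, shape=triangle, size=8}, since size = 8.

Match, No match, No match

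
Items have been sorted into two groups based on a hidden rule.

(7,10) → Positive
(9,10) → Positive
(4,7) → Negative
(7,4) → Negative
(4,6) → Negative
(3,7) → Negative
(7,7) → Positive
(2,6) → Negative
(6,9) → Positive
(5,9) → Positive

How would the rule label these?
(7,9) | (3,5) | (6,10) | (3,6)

The classifier is using: sum ≥ 14.
(7,9): 7+9 = 16, meets the rule → Positive. (3,5): 3+5 = 8, does not pass → Negative. (6,10): 6+10 = 16, meets the rule → Positive. (3,6): 3+6 = 9, does not pass → Negative.

Positive, Negative, Positive, Negative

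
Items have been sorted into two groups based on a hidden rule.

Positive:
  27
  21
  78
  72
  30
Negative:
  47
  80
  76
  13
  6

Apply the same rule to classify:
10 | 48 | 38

Negative, Positive, Negative

The pattern is that an item is 'Positive' exactly when: multiple of 3 AND at least 13.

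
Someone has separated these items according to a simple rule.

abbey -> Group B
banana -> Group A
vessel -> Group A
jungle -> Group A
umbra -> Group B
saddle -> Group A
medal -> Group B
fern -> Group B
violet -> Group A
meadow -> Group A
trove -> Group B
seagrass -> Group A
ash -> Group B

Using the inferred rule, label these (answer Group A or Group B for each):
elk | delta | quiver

One predicate separates the groups cleanly: length ≥ 6.
elk: Group B (length 3).
delta: Group B (length 5).
quiver: Group A (length 6).

Group B, Group B, Group A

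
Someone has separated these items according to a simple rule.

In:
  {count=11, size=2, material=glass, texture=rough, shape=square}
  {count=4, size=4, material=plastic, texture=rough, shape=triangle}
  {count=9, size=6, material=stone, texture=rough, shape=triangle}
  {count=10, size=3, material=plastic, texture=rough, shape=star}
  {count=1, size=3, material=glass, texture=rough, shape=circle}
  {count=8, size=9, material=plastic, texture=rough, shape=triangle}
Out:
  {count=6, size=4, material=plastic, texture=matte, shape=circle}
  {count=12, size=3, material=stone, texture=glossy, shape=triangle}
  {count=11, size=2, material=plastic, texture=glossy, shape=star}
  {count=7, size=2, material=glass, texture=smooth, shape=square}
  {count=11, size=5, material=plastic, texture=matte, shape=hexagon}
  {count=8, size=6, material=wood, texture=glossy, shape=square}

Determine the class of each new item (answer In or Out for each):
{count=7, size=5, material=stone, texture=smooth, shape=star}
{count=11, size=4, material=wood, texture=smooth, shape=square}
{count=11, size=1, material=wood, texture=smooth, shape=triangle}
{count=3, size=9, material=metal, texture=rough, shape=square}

The distinguishing property — texture is rough — holds for all the 'In' cases and none of the 'Out' cases.
{count=7, size=5, material=stone, texture=smooth, shape=star}: texture is smooth — does not pass, so Out.
{count=11, size=4, material=wood, texture=smooth, shape=square}: texture is smooth — does not pass, so Out.
{count=11, size=1, material=wood, texture=smooth, shape=triangle}: texture is smooth — does not pass, so Out.
{count=3, size=9, material=metal, texture=rough, shape=square}: texture is rough — matches, so In.

Out, Out, Out, In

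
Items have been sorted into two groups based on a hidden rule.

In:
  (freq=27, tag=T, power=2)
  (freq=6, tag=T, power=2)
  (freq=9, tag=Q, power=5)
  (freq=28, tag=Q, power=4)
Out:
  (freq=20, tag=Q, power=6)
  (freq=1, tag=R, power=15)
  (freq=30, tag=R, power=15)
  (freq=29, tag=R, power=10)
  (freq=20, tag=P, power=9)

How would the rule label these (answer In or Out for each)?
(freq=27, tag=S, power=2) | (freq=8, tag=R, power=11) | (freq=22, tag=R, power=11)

In, Out, Out

The pattern is that an item is 'In' exactly when: power ≤ 5.
(freq=27, tag=S, power=2): In (power = 2).
(freq=8, tag=R, power=11): Out (power = 11).
(freq=22, tag=R, power=11): Out (power = 11).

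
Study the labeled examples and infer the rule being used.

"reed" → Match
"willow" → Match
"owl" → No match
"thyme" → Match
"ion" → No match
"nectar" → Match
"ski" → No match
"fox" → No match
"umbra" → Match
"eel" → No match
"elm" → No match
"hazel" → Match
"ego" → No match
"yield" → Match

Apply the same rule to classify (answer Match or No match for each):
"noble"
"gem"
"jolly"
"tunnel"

Match, No match, Match, Match

'Match' ⟺ length ≥ 4.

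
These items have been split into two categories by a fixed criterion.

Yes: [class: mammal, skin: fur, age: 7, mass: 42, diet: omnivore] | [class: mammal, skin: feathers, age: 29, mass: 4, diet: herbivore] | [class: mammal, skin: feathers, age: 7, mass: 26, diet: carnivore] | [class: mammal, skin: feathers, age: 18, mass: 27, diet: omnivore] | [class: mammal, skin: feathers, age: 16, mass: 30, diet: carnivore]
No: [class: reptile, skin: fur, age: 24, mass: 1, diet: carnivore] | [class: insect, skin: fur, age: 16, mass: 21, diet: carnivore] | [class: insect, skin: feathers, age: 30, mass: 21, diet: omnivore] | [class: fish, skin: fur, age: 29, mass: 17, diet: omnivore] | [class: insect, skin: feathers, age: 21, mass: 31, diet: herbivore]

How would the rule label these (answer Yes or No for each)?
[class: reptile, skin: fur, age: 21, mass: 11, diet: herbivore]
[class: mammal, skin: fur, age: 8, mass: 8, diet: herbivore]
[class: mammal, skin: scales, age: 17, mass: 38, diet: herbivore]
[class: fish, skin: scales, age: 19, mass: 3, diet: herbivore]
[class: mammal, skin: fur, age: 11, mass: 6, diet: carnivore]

All 'Yes' examples share one property — class is mammal — and every 'No' example lacks it.

No, Yes, Yes, No, Yes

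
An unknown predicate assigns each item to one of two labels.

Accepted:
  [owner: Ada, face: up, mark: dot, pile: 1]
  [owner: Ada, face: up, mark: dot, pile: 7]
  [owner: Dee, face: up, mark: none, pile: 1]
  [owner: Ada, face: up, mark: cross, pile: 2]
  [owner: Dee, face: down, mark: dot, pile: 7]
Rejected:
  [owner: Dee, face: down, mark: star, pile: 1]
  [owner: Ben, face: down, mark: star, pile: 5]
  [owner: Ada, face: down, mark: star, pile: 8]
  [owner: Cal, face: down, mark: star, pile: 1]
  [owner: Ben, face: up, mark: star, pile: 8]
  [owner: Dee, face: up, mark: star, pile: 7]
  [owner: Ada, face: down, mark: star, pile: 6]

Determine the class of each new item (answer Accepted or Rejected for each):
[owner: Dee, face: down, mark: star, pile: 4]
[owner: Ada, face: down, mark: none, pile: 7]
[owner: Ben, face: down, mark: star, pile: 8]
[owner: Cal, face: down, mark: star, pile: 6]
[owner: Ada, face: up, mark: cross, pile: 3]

Rejected, Accepted, Rejected, Rejected, Accepted

The rule appears to be: mark is not star.
[owner: Dee, face: down, mark: star, pile: 4]: Rejected (mark is star). [owner: Ada, face: down, mark: none, pile: 7]: Accepted (mark is none). [owner: Ben, face: down, mark: star, pile: 8]: Rejected (mark is star). [owner: Cal, face: down, mark: star, pile: 6]: Rejected (mark is star). [owner: Ada, face: up, mark: cross, pile: 3]: Accepted (mark is cross).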